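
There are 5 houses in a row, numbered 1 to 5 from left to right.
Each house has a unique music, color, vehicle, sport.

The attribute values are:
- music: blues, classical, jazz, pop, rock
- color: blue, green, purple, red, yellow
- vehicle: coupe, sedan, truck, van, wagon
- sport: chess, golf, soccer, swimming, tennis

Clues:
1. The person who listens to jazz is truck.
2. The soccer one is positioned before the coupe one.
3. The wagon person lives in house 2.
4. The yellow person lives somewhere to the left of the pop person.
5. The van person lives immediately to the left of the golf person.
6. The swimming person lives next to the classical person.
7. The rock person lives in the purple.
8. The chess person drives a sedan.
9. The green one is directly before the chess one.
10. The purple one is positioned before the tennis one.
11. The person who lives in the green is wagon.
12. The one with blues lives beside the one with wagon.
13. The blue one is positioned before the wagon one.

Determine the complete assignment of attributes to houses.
Solution:

House | Music | Color | Vehicle | Sport
---------------------------------------
  1   | blues | blue | van | swimming
  2   | classical | green | wagon | golf
  3   | rock | purple | sedan | chess
  4   | jazz | yellow | truck | soccer
  5   | pop | red | coupe | tennis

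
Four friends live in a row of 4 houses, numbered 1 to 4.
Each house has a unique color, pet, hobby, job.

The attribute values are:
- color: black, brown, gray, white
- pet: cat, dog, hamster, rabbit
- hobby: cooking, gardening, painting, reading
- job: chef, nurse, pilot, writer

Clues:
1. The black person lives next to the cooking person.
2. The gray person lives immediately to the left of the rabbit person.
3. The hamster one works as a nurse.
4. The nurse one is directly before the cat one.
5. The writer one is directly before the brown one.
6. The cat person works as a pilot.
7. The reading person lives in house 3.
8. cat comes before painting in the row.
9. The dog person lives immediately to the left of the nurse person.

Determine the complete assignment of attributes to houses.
Solution:

House | Color | Pet | Hobby | Job
---------------------------------
  1   | black | dog | gardening | writer
  2   | brown | hamster | cooking | nurse
  3   | gray | cat | reading | pilot
  4   | white | rabbit | painting | chef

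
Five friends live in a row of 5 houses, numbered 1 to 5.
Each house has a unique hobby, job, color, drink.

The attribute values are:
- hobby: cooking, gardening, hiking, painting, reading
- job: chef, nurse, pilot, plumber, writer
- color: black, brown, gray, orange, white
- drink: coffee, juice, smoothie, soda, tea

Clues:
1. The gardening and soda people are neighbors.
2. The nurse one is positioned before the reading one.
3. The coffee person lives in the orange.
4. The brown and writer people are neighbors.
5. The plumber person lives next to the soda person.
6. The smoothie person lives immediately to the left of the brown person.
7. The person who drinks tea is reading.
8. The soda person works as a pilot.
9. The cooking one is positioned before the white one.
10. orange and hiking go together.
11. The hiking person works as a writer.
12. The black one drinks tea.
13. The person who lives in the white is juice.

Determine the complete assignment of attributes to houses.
Solution:

House | Hobby | Job | Color | Drink
-----------------------------------
  1   | gardening | plumber | gray | smoothie
  2   | cooking | pilot | brown | soda
  3   | hiking | writer | orange | coffee
  4   | painting | nurse | white | juice
  5   | reading | chef | black | tea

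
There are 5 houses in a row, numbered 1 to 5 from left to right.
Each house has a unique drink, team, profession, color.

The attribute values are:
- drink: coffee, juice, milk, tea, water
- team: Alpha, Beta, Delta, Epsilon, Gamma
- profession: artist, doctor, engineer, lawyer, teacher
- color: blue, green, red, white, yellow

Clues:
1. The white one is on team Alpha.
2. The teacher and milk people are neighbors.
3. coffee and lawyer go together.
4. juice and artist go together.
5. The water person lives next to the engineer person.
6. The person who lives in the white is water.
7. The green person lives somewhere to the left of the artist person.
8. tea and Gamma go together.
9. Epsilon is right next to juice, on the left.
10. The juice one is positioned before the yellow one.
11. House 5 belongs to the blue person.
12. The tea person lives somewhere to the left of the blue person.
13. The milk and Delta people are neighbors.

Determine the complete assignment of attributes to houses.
Solution:

House | Drink | Team | Profession | Color
-----------------------------------------
  1   | water | Alpha | teacher | white
  2   | milk | Epsilon | engineer | green
  3   | juice | Delta | artist | red
  4   | tea | Gamma | doctor | yellow
  5   | coffee | Beta | lawyer | blue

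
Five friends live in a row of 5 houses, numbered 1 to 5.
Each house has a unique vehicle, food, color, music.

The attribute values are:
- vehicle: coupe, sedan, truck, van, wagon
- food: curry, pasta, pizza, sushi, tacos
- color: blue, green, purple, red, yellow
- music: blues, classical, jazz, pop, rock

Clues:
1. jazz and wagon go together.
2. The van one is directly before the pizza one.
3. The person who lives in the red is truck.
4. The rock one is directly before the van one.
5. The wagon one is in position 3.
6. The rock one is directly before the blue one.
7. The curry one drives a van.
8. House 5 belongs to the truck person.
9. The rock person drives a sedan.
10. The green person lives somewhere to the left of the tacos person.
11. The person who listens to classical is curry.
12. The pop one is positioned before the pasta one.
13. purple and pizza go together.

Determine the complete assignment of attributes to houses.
Solution:

House | Vehicle | Food | Color | Music
--------------------------------------
  1   | sedan | sushi | green | rock
  2   | van | curry | blue | classical
  3   | wagon | pizza | purple | jazz
  4   | coupe | tacos | yellow | pop
  5   | truck | pasta | red | blues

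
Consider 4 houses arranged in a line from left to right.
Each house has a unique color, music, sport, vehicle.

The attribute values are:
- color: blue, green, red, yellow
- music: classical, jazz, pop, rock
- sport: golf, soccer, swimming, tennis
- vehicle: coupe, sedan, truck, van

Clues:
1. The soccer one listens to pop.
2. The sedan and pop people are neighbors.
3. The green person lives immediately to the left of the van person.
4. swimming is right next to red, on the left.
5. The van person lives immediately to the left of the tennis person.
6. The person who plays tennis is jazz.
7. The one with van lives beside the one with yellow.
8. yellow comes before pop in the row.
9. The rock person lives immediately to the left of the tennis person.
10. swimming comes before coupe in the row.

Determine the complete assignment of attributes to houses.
Solution:

House | Color | Music | Sport | Vehicle
---------------------------------------
  1   | green | classical | swimming | truck
  2   | red | rock | golf | van
  3   | yellow | jazz | tennis | sedan
  4   | blue | pop | soccer | coupe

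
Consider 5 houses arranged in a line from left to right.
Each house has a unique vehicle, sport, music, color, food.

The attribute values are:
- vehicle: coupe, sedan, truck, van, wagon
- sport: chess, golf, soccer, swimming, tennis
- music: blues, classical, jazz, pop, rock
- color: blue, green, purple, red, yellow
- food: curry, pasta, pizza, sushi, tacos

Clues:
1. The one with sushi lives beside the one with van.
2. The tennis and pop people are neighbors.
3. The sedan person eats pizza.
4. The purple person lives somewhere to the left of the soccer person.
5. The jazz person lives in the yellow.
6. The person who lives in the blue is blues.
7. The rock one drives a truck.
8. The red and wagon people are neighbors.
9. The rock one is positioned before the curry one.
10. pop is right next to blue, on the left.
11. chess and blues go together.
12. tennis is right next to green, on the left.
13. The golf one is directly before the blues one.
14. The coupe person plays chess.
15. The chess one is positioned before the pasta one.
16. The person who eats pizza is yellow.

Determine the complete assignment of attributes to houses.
Solution:

House | Vehicle | Sport | Music | Color | Food
----------------------------------------------
  1   | truck | tennis | rock | red | tacos
  2   | wagon | golf | pop | green | curry
  3   | coupe | chess | blues | blue | sushi
  4   | van | swimming | classical | purple | pasta
  5   | sedan | soccer | jazz | yellow | pizza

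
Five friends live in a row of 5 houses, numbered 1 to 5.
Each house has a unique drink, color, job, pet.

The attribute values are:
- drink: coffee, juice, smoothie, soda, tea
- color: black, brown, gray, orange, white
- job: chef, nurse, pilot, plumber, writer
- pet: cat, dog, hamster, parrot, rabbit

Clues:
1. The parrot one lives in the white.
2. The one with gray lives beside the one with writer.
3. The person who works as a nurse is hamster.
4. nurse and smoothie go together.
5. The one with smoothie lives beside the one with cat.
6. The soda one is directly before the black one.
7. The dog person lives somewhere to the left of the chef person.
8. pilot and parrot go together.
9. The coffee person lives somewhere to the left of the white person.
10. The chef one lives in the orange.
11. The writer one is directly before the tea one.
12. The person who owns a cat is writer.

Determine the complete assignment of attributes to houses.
Solution:

House | Drink | Color | Job | Pet
---------------------------------
  1   | smoothie | gray | nurse | hamster
  2   | soda | brown | writer | cat
  3   | tea | black | plumber | dog
  4   | coffee | orange | chef | rabbit
  5   | juice | white | pilot | parrot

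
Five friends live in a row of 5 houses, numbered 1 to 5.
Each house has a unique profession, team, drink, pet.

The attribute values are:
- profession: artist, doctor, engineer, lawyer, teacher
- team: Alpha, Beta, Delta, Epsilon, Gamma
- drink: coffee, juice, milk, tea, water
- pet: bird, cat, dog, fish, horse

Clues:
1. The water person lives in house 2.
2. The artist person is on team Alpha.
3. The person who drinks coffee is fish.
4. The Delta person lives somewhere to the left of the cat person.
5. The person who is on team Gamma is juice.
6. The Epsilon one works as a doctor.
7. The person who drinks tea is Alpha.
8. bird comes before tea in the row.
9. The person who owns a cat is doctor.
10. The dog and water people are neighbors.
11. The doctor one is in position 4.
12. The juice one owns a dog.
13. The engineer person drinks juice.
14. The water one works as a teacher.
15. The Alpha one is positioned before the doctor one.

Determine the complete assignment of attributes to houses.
Solution:

House | Profession | Team | Drink | Pet
---------------------------------------
  1   | engineer | Gamma | juice | dog
  2   | teacher | Delta | water | bird
  3   | artist | Alpha | tea | horse
  4   | doctor | Epsilon | milk | cat
  5   | lawyer | Beta | coffee | fish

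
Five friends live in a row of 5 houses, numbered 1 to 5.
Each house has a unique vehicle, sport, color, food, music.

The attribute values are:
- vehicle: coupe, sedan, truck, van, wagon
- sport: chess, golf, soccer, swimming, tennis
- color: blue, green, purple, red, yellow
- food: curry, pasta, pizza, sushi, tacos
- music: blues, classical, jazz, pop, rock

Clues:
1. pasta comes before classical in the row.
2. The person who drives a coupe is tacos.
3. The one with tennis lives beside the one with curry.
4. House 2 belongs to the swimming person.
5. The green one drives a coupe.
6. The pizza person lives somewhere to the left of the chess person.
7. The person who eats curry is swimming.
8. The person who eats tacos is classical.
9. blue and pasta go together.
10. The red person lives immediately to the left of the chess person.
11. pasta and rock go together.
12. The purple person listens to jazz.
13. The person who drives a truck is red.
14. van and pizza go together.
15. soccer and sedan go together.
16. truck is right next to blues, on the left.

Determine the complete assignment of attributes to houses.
Solution:

House | Vehicle | Sport | Color | Food | Music
----------------------------------------------
  1   | van | tennis | purple | pizza | jazz
  2   | truck | swimming | red | curry | pop
  3   | wagon | chess | yellow | sushi | blues
  4   | sedan | soccer | blue | pasta | rock
  5   | coupe | golf | green | tacos | classical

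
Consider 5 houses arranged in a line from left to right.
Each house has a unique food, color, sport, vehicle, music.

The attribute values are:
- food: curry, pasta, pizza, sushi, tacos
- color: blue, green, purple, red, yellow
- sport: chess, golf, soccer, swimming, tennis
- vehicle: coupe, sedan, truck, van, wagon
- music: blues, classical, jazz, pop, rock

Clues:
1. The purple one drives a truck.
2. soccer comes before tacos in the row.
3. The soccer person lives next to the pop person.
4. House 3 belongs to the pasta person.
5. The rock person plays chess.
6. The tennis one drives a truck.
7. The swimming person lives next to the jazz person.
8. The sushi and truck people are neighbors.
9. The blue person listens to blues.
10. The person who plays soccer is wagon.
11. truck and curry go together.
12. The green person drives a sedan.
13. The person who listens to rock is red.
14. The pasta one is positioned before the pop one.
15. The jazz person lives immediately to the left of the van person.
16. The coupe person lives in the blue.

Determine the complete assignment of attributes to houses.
Solution:

House | Food | Color | Sport | Vehicle | Music
----------------------------------------------
  1   | sushi | blue | swimming | coupe | blues
  2   | curry | purple | tennis | truck | jazz
  3   | pasta | red | chess | van | rock
  4   | pizza | yellow | soccer | wagon | classical
  5   | tacos | green | golf | sedan | pop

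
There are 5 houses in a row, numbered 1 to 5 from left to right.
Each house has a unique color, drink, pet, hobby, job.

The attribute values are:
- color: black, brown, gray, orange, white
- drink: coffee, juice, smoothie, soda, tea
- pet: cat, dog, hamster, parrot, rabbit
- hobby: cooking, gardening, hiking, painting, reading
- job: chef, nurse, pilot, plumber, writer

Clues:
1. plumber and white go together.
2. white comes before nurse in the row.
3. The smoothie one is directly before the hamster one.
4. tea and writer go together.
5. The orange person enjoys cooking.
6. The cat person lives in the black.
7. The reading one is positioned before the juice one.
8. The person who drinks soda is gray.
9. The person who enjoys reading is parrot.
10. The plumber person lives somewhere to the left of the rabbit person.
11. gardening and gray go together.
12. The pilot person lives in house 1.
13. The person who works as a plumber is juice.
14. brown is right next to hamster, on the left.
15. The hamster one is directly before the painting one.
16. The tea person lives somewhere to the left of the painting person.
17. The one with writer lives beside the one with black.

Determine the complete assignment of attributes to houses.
Solution:

House | Color | Drink | Pet | Hobby | Job
-----------------------------------------
  1   | brown | smoothie | parrot | reading | pilot
  2   | orange | tea | hamster | cooking | writer
  3   | black | coffee | cat | painting | chef
  4   | white | juice | dog | hiking | plumber
  5   | gray | soda | rabbit | gardening | nurse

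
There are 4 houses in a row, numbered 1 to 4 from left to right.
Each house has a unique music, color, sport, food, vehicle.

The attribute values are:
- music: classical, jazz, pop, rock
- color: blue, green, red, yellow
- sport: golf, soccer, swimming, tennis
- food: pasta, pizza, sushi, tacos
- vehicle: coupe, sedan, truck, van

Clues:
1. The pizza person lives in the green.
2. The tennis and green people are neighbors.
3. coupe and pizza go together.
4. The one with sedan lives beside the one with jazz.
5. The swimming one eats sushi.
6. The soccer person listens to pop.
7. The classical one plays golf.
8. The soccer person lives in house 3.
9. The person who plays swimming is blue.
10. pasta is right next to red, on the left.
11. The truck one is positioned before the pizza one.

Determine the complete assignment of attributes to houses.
Solution:

House | Music | Color | Sport | Food | Vehicle
----------------------------------------------
  1   | classical | yellow | golf | pasta | sedan
  2   | jazz | red | tennis | tacos | truck
  3   | pop | green | soccer | pizza | coupe
  4   | rock | blue | swimming | sushi | van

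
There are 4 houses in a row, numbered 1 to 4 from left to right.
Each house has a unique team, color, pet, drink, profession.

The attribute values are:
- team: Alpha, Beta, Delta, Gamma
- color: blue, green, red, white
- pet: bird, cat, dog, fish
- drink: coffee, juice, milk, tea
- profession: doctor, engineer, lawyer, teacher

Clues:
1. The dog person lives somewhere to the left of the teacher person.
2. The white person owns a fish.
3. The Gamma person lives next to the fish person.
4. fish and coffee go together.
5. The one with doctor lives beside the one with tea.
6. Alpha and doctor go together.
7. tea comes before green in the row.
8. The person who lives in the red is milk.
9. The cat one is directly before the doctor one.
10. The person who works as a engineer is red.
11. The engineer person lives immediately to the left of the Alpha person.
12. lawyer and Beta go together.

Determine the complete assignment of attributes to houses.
Solution:

House | Team | Color | Pet | Drink | Profession
-----------------------------------------------
  1   | Gamma | red | cat | milk | engineer
  2   | Alpha | white | fish | coffee | doctor
  3   | Beta | blue | dog | tea | lawyer
  4   | Delta | green | bird | juice | teacher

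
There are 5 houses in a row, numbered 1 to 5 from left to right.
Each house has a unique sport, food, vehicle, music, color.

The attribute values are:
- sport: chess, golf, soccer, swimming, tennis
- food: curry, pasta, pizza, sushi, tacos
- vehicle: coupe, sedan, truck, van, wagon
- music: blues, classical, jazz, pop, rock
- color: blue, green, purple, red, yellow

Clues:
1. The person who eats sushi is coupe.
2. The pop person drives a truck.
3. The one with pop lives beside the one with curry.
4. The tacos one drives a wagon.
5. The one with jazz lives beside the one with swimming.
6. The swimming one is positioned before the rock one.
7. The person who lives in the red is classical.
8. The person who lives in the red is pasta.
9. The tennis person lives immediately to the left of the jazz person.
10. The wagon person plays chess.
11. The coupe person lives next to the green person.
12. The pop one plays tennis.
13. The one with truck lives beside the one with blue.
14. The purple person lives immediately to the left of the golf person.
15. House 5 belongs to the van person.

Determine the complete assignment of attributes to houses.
Solution:

House | Sport | Food | Vehicle | Music | Color
----------------------------------------------
  1   | tennis | pizza | truck | pop | purple
  2   | golf | curry | sedan | jazz | blue
  3   | swimming | sushi | coupe | blues | yellow
  4   | chess | tacos | wagon | rock | green
  5   | soccer | pasta | van | classical | red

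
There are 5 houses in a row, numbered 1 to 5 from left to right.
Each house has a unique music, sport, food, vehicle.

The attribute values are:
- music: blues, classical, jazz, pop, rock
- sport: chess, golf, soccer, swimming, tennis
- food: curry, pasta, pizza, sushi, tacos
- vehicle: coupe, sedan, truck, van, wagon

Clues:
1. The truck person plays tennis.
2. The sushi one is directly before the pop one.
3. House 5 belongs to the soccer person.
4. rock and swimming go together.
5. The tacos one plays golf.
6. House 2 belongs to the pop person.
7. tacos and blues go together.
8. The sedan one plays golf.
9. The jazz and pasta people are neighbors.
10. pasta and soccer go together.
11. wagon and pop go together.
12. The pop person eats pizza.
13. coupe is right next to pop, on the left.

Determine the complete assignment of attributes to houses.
Solution:

House | Music | Sport | Food | Vehicle
--------------------------------------
  1   | rock | swimming | sushi | coupe
  2   | pop | chess | pizza | wagon
  3   | blues | golf | tacos | sedan
  4   | jazz | tennis | curry | truck
  5   | classical | soccer | pasta | van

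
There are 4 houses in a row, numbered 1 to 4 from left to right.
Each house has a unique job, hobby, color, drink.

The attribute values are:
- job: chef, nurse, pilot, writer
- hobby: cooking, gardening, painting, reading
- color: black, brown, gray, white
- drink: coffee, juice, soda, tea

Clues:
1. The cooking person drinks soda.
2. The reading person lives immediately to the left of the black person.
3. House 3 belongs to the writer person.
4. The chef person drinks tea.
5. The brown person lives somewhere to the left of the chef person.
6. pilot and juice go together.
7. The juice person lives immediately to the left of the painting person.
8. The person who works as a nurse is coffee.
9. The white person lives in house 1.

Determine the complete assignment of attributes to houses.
Solution:

House | Job | Hobby | Color | Drink
-----------------------------------
  1   | pilot | reading | white | juice
  2   | nurse | painting | black | coffee
  3   | writer | cooking | brown | soda
  4   | chef | gardening | gray | tea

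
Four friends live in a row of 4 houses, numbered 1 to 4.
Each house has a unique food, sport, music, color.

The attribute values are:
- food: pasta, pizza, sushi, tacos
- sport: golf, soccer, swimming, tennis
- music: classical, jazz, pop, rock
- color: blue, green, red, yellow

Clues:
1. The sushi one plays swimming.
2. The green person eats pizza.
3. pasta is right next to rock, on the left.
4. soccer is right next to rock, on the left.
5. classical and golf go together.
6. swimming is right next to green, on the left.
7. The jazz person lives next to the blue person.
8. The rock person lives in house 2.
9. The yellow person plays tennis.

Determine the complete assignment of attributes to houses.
Solution:

House | Food | Sport | Music | Color
------------------------------------
  1   | pasta | soccer | jazz | red
  2   | sushi | swimming | rock | blue
  3   | pizza | golf | classical | green
  4   | tacos | tennis | pop | yellow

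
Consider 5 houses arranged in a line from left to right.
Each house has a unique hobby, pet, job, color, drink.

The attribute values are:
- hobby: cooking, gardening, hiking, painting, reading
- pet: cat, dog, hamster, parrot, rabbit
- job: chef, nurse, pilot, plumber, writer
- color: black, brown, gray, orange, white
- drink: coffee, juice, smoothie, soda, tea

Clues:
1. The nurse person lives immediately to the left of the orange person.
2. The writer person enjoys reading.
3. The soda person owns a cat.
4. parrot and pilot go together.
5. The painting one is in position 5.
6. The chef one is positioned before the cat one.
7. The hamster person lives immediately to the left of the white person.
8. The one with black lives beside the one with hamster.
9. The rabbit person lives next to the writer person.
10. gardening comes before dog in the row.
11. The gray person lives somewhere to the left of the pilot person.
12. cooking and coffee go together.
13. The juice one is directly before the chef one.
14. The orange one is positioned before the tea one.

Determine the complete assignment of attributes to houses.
Solution:

House | Hobby | Pet | Job | Color | Drink
-----------------------------------------
  1   | gardening | rabbit | nurse | black | smoothie
  2   | reading | hamster | writer | orange | juice
  3   | cooking | dog | chef | white | coffee
  4   | hiking | cat | plumber | gray | soda
  5   | painting | parrot | pilot | brown | tea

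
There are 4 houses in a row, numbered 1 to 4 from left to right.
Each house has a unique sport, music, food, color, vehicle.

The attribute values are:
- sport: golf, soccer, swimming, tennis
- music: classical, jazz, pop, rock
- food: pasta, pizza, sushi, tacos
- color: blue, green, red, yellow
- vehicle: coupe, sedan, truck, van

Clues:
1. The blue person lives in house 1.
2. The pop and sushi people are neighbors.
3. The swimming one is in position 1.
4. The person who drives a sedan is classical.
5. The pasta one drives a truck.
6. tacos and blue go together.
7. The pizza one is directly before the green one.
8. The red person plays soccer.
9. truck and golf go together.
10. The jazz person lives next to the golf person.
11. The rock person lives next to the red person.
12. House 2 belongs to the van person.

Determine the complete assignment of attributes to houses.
Solution:

House | Sport | Music | Food | Color | Vehicle
----------------------------------------------
  1   | swimming | rock | tacos | blue | coupe
  2   | soccer | jazz | pizza | red | van
  3   | golf | pop | pasta | green | truck
  4   | tennis | classical | sushi | yellow | sedan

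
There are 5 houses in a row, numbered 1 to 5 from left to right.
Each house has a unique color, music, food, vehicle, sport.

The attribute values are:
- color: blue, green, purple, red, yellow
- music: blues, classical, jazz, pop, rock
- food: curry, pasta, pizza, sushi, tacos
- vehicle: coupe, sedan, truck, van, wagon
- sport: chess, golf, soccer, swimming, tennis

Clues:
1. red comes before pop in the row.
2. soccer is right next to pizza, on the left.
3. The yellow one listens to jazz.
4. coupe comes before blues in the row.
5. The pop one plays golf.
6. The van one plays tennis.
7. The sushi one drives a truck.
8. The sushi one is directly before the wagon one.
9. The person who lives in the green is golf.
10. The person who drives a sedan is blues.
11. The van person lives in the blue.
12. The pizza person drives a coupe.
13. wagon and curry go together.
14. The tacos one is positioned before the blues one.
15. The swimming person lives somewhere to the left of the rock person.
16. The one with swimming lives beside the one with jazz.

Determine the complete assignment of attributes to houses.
Solution:

House | Color | Music | Food | Vehicle | Sport
----------------------------------------------
  1   | red | classical | sushi | truck | swimming
  2   | yellow | jazz | curry | wagon | soccer
  3   | green | pop | pizza | coupe | golf
  4   | blue | rock | tacos | van | tennis
  5   | purple | blues | pasta | sedan | chess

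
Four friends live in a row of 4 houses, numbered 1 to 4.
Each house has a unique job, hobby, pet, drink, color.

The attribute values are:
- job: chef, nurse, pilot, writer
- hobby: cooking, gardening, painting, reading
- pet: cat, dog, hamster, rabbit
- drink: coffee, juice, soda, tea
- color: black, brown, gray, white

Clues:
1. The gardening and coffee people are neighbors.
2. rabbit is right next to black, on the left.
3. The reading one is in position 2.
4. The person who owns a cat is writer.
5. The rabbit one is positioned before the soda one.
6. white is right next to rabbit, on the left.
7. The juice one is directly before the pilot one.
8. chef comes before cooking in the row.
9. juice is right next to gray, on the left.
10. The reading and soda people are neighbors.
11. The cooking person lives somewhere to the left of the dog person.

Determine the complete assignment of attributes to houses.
Solution:

House | Job | Hobby | Pet | Drink | Color
-----------------------------------------
  1   | chef | gardening | hamster | juice | white
  2   | pilot | reading | rabbit | coffee | gray
  3   | writer | cooking | cat | soda | black
  4   | nurse | painting | dog | tea | brown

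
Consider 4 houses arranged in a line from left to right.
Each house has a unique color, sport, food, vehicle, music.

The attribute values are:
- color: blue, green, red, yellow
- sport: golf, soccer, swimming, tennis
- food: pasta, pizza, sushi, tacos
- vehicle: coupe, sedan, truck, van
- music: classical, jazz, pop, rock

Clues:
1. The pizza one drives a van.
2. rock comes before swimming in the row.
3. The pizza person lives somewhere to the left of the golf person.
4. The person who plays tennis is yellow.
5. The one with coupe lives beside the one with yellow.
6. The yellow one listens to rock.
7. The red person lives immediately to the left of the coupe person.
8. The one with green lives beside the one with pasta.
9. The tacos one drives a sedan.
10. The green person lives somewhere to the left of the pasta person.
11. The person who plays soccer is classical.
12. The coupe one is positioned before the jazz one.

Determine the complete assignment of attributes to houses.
Solution:

House | Color | Sport | Food | Vehicle | Music
----------------------------------------------
  1   | red | soccer | pizza | van | classical
  2   | green | golf | sushi | coupe | pop
  3   | yellow | tennis | pasta | truck | rock
  4   | blue | swimming | tacos | sedan | jazz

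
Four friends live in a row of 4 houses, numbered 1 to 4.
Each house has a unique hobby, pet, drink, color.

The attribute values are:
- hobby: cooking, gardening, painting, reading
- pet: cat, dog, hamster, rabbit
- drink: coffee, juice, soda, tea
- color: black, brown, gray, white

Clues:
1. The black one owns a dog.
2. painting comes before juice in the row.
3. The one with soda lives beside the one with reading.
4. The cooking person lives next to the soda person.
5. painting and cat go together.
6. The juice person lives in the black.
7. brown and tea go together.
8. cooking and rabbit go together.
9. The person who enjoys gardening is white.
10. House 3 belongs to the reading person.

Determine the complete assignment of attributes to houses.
Solution:

House | Hobby | Pet | Drink | Color
-----------------------------------
  1   | cooking | rabbit | tea | brown
  2   | painting | cat | soda | gray
  3   | reading | dog | juice | black
  4   | gardening | hamster | coffee | white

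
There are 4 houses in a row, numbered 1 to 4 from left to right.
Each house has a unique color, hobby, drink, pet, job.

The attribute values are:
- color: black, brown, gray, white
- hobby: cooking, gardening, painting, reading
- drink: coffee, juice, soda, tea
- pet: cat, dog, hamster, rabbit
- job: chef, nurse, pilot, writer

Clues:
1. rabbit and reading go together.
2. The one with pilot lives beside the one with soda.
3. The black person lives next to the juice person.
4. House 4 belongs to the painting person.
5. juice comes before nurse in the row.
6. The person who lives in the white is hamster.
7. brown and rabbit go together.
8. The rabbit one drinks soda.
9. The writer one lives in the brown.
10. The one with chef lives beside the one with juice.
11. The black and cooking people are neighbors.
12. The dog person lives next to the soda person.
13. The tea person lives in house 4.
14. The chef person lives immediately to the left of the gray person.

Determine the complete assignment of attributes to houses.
Solution:

House | Color | Hobby | Drink | Pet | Job
-----------------------------------------
  1   | black | gardening | coffee | cat | chef
  2   | gray | cooking | juice | dog | pilot
  3   | brown | reading | soda | rabbit | writer
  4   | white | painting | tea | hamster | nurse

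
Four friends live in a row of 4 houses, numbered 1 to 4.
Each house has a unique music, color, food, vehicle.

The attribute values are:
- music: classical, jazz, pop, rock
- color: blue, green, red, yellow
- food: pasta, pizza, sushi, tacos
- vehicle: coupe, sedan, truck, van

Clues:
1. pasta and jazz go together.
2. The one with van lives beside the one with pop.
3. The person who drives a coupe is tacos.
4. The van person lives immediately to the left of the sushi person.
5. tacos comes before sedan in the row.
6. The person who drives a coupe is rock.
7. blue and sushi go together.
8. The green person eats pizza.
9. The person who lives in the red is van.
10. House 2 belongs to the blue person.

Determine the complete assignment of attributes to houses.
Solution:

House | Music | Color | Food | Vehicle
--------------------------------------
  1   | jazz | red | pasta | van
  2   | pop | blue | sushi | truck
  3   | rock | yellow | tacos | coupe
  4   | classical | green | pizza | sedan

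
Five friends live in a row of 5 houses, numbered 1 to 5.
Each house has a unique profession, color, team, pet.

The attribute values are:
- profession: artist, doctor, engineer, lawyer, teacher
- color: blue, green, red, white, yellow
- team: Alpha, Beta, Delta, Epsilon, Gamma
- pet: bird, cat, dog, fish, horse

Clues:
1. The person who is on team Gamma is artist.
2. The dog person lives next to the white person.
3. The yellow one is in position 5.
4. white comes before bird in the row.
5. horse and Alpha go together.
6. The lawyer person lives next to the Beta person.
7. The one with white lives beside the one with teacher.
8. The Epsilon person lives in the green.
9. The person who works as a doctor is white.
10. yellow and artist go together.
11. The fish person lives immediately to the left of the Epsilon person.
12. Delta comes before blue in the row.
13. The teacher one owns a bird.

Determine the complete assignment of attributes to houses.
Solution:

House | Profession | Color | Team | Pet
---------------------------------------
  1   | lawyer | red | Delta | dog
  2   | doctor | white | Beta | fish
  3   | teacher | green | Epsilon | bird
  4   | engineer | blue | Alpha | horse
  5   | artist | yellow | Gamma | cat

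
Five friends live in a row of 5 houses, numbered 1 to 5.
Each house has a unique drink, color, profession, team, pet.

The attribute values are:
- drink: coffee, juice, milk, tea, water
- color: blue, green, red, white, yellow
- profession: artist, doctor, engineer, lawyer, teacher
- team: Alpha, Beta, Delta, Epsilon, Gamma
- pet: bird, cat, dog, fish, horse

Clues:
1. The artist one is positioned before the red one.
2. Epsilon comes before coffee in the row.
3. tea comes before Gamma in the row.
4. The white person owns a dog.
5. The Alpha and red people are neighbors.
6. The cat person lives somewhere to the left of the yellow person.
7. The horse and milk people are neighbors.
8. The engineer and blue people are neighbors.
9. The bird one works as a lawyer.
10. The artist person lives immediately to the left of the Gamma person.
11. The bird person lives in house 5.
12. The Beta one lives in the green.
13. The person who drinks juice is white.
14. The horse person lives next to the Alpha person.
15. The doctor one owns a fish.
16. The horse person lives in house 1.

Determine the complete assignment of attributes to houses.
Solution:

House | Drink | Color | Profession | Team | Pet
-----------------------------------------------
  1   | tea | green | engineer | Beta | horse
  2   | milk | blue | artist | Alpha | cat
  3   | water | red | doctor | Gamma | fish
  4   | juice | white | teacher | Epsilon | dog
  5   | coffee | yellow | lawyer | Delta | bird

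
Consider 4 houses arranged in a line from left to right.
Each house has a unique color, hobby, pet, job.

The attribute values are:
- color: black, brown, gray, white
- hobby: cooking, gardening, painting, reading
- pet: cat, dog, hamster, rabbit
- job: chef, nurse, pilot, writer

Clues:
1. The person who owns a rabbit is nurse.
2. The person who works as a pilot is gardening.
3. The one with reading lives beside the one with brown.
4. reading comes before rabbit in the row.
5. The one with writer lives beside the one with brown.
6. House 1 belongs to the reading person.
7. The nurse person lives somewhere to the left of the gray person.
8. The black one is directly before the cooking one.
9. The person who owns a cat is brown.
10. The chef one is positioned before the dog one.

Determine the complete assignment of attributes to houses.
Solution:

House | Color | Hobby | Pet | Job
---------------------------------
  1   | black | reading | hamster | writer
  2   | brown | cooking | cat | chef
  3   | white | painting | rabbit | nurse
  4   | gray | gardening | dog | pilot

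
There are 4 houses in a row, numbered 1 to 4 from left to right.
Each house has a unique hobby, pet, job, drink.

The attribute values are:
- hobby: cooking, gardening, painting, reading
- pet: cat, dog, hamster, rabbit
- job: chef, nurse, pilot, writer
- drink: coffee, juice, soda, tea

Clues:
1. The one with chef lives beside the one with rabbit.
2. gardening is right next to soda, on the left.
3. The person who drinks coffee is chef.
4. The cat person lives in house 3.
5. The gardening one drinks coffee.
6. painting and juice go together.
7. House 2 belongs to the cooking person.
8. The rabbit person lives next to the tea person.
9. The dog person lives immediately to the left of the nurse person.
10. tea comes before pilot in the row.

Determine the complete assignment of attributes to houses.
Solution:

House | Hobby | Pet | Job | Drink
---------------------------------
  1   | gardening | dog | chef | coffee
  2   | cooking | rabbit | nurse | soda
  3   | reading | cat | writer | tea
  4   | painting | hamster | pilot | juice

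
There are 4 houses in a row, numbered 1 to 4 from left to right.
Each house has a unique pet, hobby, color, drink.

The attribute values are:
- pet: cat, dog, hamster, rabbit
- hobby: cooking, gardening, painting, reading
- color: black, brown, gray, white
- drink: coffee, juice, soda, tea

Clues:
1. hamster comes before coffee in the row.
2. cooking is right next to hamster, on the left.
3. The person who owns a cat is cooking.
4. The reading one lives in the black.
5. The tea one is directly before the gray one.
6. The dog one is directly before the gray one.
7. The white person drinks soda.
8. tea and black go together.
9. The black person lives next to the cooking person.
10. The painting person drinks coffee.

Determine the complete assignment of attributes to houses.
Solution:

House | Pet | Hobby | Color | Drink
-----------------------------------
  1   | dog | reading | black | tea
  2   | cat | cooking | gray | juice
  3   | hamster | gardening | white | soda
  4   | rabbit | painting | brown | coffee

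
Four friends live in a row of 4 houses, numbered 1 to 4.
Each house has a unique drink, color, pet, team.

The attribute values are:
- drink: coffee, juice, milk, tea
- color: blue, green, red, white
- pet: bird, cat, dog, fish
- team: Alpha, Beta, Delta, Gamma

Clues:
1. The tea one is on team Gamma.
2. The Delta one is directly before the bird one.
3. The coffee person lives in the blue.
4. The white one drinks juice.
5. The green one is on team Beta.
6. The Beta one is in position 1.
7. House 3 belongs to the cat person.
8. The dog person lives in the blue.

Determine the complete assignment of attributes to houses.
Solution:

House | Drink | Color | Pet | Team
----------------------------------
  1   | milk | green | fish | Beta
  2   | coffee | blue | dog | Alpha
  3   | juice | white | cat | Delta
  4   | tea | red | bird | Gamma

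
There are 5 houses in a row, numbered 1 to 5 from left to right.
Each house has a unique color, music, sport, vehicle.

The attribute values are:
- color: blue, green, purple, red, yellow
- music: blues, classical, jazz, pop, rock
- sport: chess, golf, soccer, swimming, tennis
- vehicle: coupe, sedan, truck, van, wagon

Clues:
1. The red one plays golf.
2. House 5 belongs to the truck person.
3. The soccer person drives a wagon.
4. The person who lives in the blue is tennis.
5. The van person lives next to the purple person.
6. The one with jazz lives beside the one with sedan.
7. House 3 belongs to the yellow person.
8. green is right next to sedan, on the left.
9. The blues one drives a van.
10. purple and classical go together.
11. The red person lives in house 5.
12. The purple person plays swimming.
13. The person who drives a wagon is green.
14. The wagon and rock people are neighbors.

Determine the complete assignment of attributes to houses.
Solution:

House | Color | Music | Sport | Vehicle
---------------------------------------
  1   | green | jazz | soccer | wagon
  2   | blue | rock | tennis | sedan
  3   | yellow | blues | chess | van
  4   | purple | classical | swimming | coupe
  5   | red | pop | golf | truck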